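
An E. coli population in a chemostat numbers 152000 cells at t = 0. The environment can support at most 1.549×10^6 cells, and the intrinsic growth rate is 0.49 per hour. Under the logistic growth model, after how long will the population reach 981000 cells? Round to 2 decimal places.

A = (K − N₀)/N₀ = (1.549×10^6 − 152000)/152000 = 9.1908.
Solve 1.549×10^6/(1 + 9.1908·e^(−0.49t)) = 981000: 1 + 9.1908·e^(−0.49t) = 1.579, so e^(−0.49t) = 0.062998.
−0.49·t = ln(0.062998) = -2.7647, so t = 2.7647/0.49 = 5.6421.

5.64 hours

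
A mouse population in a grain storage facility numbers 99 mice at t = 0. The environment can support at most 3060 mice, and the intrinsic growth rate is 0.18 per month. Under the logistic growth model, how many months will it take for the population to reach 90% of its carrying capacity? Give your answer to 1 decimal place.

31.1 months

A = (K − N₀)/N₀ = (3060 − 99)/99 = 29.909.
Solve 3060/(1 + 29.909·e^(−0.18t)) = 2754: 1 + 29.909·e^(−0.18t) = 1.1111, so e^(−0.18t) = 0.00371496.
−0.18·t = ln(0.00371496) = -5.5954, so t = 5.5954/0.18 = 31.085.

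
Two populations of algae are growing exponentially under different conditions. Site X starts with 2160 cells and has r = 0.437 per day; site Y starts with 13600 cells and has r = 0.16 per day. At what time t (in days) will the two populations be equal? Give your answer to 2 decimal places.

Set 2160·e^(0.437t) = 13600·e^(0.16t).
e^((0.437 − 0.16)t) = 13600/2160 → e^(0.277·t) = 6.2963.
0.277·t = ln(6.2963) = 1.84, so t = 1.84/0.277 = 6.6425.

6.64 days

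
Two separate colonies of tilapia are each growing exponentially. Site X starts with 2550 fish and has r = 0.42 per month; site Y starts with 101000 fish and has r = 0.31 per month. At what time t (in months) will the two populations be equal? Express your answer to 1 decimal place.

Set 2550·e^(0.42t) = 101000·e^(0.31t).
e^((0.42 − 0.31)t) = 101000/2550 → e^(0.11·t) = 39.608.
0.11·t = ln(39.608) = 3.679, so t = 3.679/0.11 = 33.446.

33.4 months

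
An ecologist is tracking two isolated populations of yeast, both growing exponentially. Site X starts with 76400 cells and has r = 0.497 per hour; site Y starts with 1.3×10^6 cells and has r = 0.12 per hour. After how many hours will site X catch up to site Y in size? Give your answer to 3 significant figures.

Set 76400·e^(0.497t) = 1.3×10^6·e^(0.12t).
e^((0.497 − 0.12)t) = 1.3×10^6/76400 → e^(0.377·t) = 17.016.
0.377·t = ln(17.016) = 2.8341, so t = 2.8341/0.377 = 7.5176.

7.52 hours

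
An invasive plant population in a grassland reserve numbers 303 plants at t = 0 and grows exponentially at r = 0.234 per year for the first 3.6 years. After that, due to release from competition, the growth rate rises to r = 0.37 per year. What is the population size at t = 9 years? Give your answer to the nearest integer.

5188 plants

Phase 1: N(3.6) = 303·e^(0.234×3.6) = 303·e^0.8424 = 703.546.
Phase 2 runs for 9 − 3.6 = 5.4 years at r = 0.37.
N(9) = 703.546·e^(0.37×5.4) = 703.546·e^1.998 = 5188.15.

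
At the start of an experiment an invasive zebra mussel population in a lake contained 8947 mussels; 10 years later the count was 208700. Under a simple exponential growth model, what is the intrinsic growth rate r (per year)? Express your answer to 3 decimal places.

From N(t) = N₀·e^(rt): e^(r·10) = 208700/8947 = 23.326.
r·10 = ln(23.326) = 3.1496, so r = 3.1496/10 = 0.31496.

0.315 per year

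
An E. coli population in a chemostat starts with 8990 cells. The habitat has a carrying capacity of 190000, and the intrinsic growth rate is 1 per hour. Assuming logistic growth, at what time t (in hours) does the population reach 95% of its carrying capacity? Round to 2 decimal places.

A = (K − N₀)/N₀ = (190000 − 8990)/8990 = 20.135.
Solve 190000/(1 + 20.135·e^(−1t)) = 180500: 1 + 20.135·e^(−1t) = 1.0526, so e^(−1t) = 0.00261399.
−1·t = ln(0.00261399) = -5.9469, so t = 5.9469/1 = 5.9469.

5.95 hours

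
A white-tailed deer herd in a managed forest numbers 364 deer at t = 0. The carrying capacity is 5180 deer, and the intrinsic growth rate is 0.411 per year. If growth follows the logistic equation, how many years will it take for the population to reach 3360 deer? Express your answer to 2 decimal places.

A = (K − N₀)/N₀ = (5180 − 364)/364 = 13.231.
Solve 5180/(1 + 13.231·e^(−0.411t)) = 3360: 1 + 13.231·e^(−0.411t) = 1.5417, so e^(−0.411t) = 0.0409399.
−0.411·t = ln(0.0409399) = -3.1956, so t = 3.1956/0.411 = 7.7753.

7.78 years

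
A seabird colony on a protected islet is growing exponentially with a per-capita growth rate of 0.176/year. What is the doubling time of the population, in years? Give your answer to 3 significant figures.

Doubling time t_d = ln(2)/r = 0.6931/0.176 = 3.9383.

3.94 years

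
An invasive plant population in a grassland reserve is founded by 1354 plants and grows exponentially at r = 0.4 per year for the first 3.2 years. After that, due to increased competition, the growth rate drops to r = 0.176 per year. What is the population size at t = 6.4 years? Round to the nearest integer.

8553 plants

Phase 1: N(3.2) = 1354·e^(0.4×3.2) = 1354·e^1.28 = 4869.85.
Phase 2 runs for 6.4 − 3.2 = 3.2 years at r = 0.176.
N(6.4) = 4869.85·e^(0.176×3.2) = 4869.85·e^0.5632 = 8552.84.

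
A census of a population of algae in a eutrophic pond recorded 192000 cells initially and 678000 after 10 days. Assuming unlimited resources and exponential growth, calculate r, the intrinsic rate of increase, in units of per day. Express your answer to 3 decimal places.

0.126 per day

From N(t) = N₀·e^(rt): e^(r·10) = 678000/192000 = 3.5312.
r·10 = ln(3.5312) = 1.2617, so r = 1.2617/10 = 0.12617.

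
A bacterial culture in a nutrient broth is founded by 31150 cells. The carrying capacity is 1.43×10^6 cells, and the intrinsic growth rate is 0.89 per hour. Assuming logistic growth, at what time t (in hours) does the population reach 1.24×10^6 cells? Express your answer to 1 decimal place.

A = (K − N₀)/N₀ = (1.43×10^6 − 31150)/31150 = 44.907.
Solve 1.43×10^6/(1 + 44.907·e^(−0.89t)) = 1.24×10^6: 1 + 44.907·e^(−0.89t) = 1.1532, so e^(−0.89t) = 0.00341208.
−0.89·t = ln(0.00341208) = -5.6804, so t = 5.6804/0.89 = 6.3825.

6.4 hours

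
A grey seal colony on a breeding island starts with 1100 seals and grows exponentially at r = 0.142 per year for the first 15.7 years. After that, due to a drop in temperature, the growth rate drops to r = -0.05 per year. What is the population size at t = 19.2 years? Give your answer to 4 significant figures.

Phase 1: N(15.7) = 1100·e^(0.142×15.7) = 1100·e^2.229 = 10223.7.
Phase 2 runs for 19.2 − 15.7 = 3.5 years at r = -0.05.
N(19.2) = 10223.7·e^(-0.05×3.5) = 10223.7·e^-0.175 = 8582.37.

8582 seals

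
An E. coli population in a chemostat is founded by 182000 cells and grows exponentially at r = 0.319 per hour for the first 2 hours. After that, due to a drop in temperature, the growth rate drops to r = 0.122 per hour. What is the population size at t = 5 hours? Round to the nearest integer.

Phase 1: N(2) = 182000·e^(0.319×2) = 182000·e^0.638 = 344470.
Phase 2 runs for 5 − 2 = 3 hours at r = 0.122.
N(5) = 344470·e^(0.122×3) = 344470·e^0.366 = 496710.

496710 cells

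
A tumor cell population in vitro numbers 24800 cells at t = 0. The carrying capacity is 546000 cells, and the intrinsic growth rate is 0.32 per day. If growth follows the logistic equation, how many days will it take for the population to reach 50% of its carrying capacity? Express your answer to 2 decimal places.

A = (K − N₀)/N₀ = (546000 − 24800)/24800 = 21.016.
Solve 546000/(1 + 21.016·e^(−0.32t)) = 273000: 1 + 21.016·e^(−0.32t) = 2, so e^(−0.32t) = 0.0475825.
−0.32·t = ln(0.0475825) = -3.0453, so t = 3.0453/0.32 = 9.5165.

9.52 days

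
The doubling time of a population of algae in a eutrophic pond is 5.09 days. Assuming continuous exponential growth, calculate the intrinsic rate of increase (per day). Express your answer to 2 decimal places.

r = ln(2)/t_d = 0.6931/5.09 = 0.13618.

0.14 per day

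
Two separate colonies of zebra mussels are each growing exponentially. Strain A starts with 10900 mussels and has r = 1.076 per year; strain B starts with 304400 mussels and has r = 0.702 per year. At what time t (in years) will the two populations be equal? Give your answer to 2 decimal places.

Set 10900·e^(1.076t) = 304400·e^(0.702t).
e^((1.076 − 0.702)t) = 304400/10900 → e^(0.374·t) = 27.927.
0.374·t = ln(27.927) = 3.3296, so t = 3.3296/0.374 = 8.9026.

8.90 years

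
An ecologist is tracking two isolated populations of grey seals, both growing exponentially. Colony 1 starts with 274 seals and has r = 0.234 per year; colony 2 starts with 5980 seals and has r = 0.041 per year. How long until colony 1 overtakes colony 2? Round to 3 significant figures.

16.0 years

Set 274·e^(0.234t) = 5980·e^(0.041t).
e^((0.234 − 0.041)t) = 5980/274 → e^(0.193·t) = 21.825.
0.193·t = ln(21.825) = 3.083, so t = 3.083/0.193 = 15.974.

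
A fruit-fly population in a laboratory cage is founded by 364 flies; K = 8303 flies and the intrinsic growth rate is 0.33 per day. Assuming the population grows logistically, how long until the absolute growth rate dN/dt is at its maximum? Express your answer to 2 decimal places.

Logistic growth is fastest at N = K/2 = 4151.5.
A = (K − N₀)/N₀ = 21.81. Set K/(1 + A·e^(−rt)) = K/2 → A·e^(−rt) = 1.
e^(−0.33t) = 1/21.81 = 0.0458496, so t = ln(21.81)/0.33 = 3.0824/0.33 = 9.3406.

9.34 days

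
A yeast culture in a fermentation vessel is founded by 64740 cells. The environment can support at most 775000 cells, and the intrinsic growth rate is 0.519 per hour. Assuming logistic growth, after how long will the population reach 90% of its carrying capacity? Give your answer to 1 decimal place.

8.8 hours

A = (K − N₀)/N₀ = (775000 − 64740)/64740 = 10.971.
Solve 775000/(1 + 10.971·e^(−0.519t)) = 697500: 1 + 10.971·e^(−0.519t) = 1.1111, so e^(−0.519t) = 0.0101277.
−0.519·t = ln(0.0101277) = -4.5925, so t = 4.5925/0.519 = 8.8487.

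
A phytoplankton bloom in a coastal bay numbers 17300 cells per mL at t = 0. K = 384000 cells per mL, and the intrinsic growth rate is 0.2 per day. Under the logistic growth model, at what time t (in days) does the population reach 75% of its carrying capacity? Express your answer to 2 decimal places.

20.76 days

A = (K − N₀)/N₀ = (384000 − 17300)/17300 = 21.197.
Solve 384000/(1 + 21.197·e^(−0.2t)) = 288000: 1 + 21.197·e^(−0.2t) = 1.3333, so e^(−0.2t) = 0.0157258.
−0.2·t = ln(0.0157258) = -4.1524, so t = 4.1524/0.2 = 20.762.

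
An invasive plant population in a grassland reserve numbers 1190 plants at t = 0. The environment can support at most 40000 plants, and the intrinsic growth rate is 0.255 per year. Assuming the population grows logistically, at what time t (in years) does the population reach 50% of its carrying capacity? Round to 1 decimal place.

A = (K − N₀)/N₀ = (40000 − 1190)/1190 = 32.613.
Solve 40000/(1 + 32.613·e^(−0.255t)) = 20000: 1 + 32.613·e^(−0.255t) = 2, so e^(−0.255t) = 0.0306622.
−0.255·t = ln(0.0306622) = -3.4847, so t = 3.4847/0.255 = 13.666.

13.7 years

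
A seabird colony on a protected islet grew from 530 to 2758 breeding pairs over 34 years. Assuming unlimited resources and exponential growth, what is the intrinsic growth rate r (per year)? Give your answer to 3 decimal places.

From N(t) = N₀·e^(rt): e^(r·34) = 2758/530 = 5.2038.
r·34 = ln(5.2038) = 1.6494, so r = 1.6494/34 = 0.048511.

0.049 per year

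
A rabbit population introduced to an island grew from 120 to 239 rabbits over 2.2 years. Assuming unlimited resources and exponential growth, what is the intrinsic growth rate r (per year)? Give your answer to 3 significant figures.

0.313 per year

From N(t) = N₀·e^(rt): e^(r·2.2) = 239/120 = 1.9917.
r·2.2 = ln(1.9917) = 0.68897, so r = 0.68897/2.2 = 0.31317.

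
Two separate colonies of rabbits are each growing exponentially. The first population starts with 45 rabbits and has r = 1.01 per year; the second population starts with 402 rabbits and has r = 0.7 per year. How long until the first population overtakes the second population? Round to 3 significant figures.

Set 45·e^(1.01t) = 402·e^(0.7t).
e^((1.01 − 0.7)t) = 402/45 → e^(0.31·t) = 8.9333.
0.31·t = ln(8.9333) = 2.1898, so t = 2.1898/0.31 = 7.0638.

7.06 years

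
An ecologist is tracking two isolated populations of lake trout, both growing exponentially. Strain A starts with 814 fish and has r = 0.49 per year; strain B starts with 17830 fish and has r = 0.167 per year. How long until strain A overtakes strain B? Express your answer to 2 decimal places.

9.56 years

Set 814·e^(0.49t) = 17830·e^(0.167t).
e^((0.49 − 0.167)t) = 17830/814 → e^(0.323·t) = 21.904.
0.323·t = ln(21.904) = 3.0867, so t = 3.0867/0.323 = 9.5563.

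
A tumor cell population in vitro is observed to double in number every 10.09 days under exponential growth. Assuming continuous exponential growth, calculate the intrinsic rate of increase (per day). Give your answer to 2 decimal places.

r = ln(2)/t_d = 0.6931/10.09 = 0.068696.

0.07 per day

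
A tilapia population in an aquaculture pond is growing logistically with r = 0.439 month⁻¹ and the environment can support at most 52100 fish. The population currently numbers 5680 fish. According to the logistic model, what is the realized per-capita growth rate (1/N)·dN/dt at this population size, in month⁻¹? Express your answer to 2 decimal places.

0.39 per month

(1/N)·dN/dt = r(1 − N/K) = 0.439 × (1 − 5680/52100).
= 0.439 × 0.89098 = 0.39114.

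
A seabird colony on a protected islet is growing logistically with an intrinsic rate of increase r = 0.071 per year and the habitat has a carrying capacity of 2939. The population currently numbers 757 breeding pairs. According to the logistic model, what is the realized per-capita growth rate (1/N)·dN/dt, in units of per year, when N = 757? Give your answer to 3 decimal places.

0.053 per year

(1/N)·dN/dt = r(1 − N/K) = 0.071 × (1 − 757/2939).
= 0.071 × 0.74243 = 0.052712.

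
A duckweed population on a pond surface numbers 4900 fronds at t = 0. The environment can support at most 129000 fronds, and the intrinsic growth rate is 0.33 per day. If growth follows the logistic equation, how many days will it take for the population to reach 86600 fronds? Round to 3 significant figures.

A = (K − N₀)/N₀ = (129000 − 4900)/4900 = 25.327.
Solve 129000/(1 + 25.327·e^(−0.33t)) = 86600: 1 + 25.327·e^(−0.33t) = 1.4896, so e^(−0.33t) = 0.0193318.
−0.33·t = ln(0.0193318) = -3.946, so t = 3.946/0.33 = 11.958.

12.0 days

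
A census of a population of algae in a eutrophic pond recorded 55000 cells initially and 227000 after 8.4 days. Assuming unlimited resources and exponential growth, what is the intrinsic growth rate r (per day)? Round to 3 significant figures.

0.169 per day

From N(t) = N₀·e^(rt): e^(r·8.4) = 227000/55000 = 4.1273.
r·8.4 = ln(4.1273) = 1.4176, so r = 1.4176/8.4 = 0.16876.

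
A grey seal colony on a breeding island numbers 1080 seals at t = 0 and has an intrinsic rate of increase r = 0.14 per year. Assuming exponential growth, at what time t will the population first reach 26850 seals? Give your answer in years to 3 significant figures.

Set N₀·e^(rt) = 26850: e^(0.14·t) = 26850/1080 = 24.861.
0.14·t = ln(24.861) = 3.2133, so t = 3.2133/0.14 = 22.952.

23.0 years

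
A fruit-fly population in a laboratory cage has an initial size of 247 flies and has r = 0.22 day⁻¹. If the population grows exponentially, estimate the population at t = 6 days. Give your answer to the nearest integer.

N(t) = N₀·e^(rt) = 247 × e^(0.22×6) = 247 × e^1.32.
e^1.32 ≈ 3.7434, so N ≈ 247 × 3.7434 = 924.625.

925 flies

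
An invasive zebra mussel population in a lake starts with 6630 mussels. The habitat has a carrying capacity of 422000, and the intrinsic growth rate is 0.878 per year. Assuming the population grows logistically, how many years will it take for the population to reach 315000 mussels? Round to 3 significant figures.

5.94 years

A = (K − N₀)/N₀ = (422000 − 6630)/6630 = 62.65.
Solve 422000/(1 + 62.65·e^(−0.878t)) = 315000: 1 + 62.65·e^(−0.878t) = 1.3397, so e^(−0.878t) = 0.0054219.
−0.878·t = ln(0.0054219) = -5.2173, so t = 5.2173/0.878 = 5.9423.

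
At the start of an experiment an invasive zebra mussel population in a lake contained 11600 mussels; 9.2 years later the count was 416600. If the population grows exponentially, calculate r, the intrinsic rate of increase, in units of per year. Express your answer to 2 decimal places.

From N(t) = N₀·e^(rt): e^(r·9.2) = 416600/11600 = 35.914.
r·9.2 = ln(35.914) = 3.5811, so r = 3.5811/9.2 = 0.38925.

0.39 per year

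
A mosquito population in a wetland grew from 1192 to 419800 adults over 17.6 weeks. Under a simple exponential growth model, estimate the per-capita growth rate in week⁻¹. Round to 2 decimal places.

From N(t) = N₀·e^(rt): e^(r·17.6) = 419800/1192 = 352.18.
r·17.6 = ln(352.18) = 5.8641, so r = 5.8641/17.6 = 0.33319.

0.33 per week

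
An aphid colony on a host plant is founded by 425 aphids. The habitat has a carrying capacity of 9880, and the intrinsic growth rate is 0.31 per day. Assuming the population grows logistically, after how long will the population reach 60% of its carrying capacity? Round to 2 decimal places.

11.32 days

A = (K − N₀)/N₀ = (9880 − 425)/425 = 22.247.
Solve 9880/(1 + 22.247·e^(−0.31t)) = 5928: 1 + 22.247·e^(−0.31t) = 1.6667, so e^(−0.31t) = 0.0299665.
−0.31·t = ln(0.0299665) = -3.5077, so t = 3.5077/0.31 = 11.315.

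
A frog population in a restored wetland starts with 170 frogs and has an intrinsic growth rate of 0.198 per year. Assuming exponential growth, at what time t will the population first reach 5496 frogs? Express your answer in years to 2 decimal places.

Set N₀·e^(rt) = 5496: e^(0.198·t) = 5496/170 = 32.329.
0.198·t = ln(32.329) = 3.476, so t = 3.476/0.198 = 17.555.

17.56 years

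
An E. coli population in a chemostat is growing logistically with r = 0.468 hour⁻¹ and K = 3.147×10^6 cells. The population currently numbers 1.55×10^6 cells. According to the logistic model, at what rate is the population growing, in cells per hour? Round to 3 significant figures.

368000 cells per hour

dN/dt = rN(1 − N/K) = 0.468 × 1.55×10^6 × (1 − 1.55×10^6/3.147×10^6).
1 − 1.55×10^6/3.147×10^6 = 0.50747; dN/dt = 0.468 × 1.55×10^6 × 0.50747 = 3.68117×10^5.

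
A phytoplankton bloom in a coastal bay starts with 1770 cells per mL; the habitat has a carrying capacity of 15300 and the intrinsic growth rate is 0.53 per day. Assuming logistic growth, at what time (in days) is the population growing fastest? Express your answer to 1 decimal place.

3.8 days

Logistic growth is fastest at N = K/2 = 7650.
A = (K − N₀)/N₀ = 7.6441. Set K/(1 + A·e^(−rt)) = K/2 → A·e^(−rt) = 1.
e^(−0.53t) = 1/7.6441 = 0.13082, so t = ln(7.6441)/0.53 = 2.0339/0.53 = 3.8376.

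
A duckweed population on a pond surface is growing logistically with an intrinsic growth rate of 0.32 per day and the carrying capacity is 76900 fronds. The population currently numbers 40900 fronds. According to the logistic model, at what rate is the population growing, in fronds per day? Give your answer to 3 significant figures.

dN/dt = rN(1 − N/K) = 0.32 × 40900 × (1 − 40900/76900).
1 − 40900/76900 = 0.46814; dN/dt = 0.32 × 40900 × 0.46814 = 6127.

6130 fronds per day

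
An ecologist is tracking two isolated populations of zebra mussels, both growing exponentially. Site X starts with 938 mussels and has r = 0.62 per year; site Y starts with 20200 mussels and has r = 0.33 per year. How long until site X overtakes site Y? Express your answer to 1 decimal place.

Set 938·e^(0.62t) = 20200·e^(0.33t).
e^((0.62 − 0.33)t) = 20200/938 → e^(0.29·t) = 21.535.
0.29·t = ln(21.535) = 3.0697, so t = 3.0697/0.29 = 10.585.

10.6 years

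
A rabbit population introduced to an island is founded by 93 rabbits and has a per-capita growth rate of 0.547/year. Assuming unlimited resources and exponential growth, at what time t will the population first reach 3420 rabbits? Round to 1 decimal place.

6.6 years

Set N₀·e^(rt) = 3420: e^(0.547·t) = 3420/93 = 36.774.
0.547·t = ln(36.774) = 3.6048, so t = 3.6048/0.547 = 6.5901.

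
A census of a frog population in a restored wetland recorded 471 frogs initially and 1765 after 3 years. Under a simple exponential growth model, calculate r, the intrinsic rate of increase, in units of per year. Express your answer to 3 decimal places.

From N(t) = N₀·e^(rt): e^(r·3) = 1765/471 = 3.7473.
r·3 = ln(3.7473) = 1.321, so r = 1.321/3 = 0.44035.

0.440 per year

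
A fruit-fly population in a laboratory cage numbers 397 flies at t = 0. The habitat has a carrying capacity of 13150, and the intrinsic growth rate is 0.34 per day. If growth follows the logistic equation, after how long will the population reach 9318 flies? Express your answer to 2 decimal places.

12.82 days

A = (K − N₀)/N₀ = (13150 − 397)/397 = 32.123.
Solve 13150/(1 + 32.123·e^(−0.34t)) = 9318: 1 + 32.123·e^(−0.34t) = 1.4112, so e^(−0.34t) = 0.0128021.
−0.34·t = ln(0.0128021) = -4.3581, so t = 4.3581/0.34 = 12.818.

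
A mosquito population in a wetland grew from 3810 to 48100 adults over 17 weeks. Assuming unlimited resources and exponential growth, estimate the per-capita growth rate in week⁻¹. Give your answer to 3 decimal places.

From N(t) = N₀·e^(rt): e^(r·17) = 48100/3810 = 12.625.
r·17 = ln(12.625) = 2.5357, so r = 2.5357/17 = 0.14916.

0.149 per week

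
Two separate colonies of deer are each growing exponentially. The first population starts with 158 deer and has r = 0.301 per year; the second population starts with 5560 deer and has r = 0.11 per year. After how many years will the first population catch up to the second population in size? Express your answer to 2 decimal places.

18.64 years

Set 158·e^(0.301t) = 5560·e^(0.11t).
e^((0.301 − 0.11)t) = 5560/158 → e^(0.191·t) = 35.19.
0.191·t = ln(35.19) = 3.5608, so t = 3.5608/0.191 = 18.643.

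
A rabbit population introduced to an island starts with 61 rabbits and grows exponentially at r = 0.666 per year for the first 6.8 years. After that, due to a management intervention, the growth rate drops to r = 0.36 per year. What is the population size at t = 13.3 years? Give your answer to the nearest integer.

Phase 1: N(6.8) = 61·e^(0.666×6.8) = 61·e^4.529 = 5651.49.
Phase 2 runs for 13.3 − 6.8 = 6.5 years at r = 0.36.
N(13.3) = 5651.49·e^(0.36×6.5) = 5651.49·e^2.34 = 58669.4.

58669 rabbits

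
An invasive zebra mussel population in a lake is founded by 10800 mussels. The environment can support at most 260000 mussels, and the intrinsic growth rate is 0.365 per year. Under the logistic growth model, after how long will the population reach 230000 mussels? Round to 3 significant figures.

A = (K − N₀)/N₀ = (260000 − 10800)/10800 = 23.074.
Solve 260000/(1 + 23.074·e^(−0.365t)) = 230000: 1 + 23.074·e^(−0.365t) = 1.1304, so e^(−0.365t) = 0.00565287.
−0.365·t = ln(0.00565287) = -5.1756, so t = 5.1756/0.365 = 14.18.

14.2 years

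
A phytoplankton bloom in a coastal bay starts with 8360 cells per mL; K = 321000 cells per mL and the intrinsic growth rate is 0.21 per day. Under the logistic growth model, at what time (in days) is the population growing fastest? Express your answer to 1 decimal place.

17.2 days

Logistic growth is fastest at N = K/2 = 160500.
A = (K − N₀)/N₀ = 37.397. Set K/(1 + A·e^(−rt)) = K/2 → A·e^(−rt) = 1.
e^(−0.21t) = 1/37.397 = 0.02674, so t = ln(37.397)/0.21 = 3.6216/0.21 = 17.246.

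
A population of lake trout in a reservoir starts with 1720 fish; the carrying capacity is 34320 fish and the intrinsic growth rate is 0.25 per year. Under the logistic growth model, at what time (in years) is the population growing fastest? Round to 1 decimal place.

11.8 years

Logistic growth is fastest at N = K/2 = 17160.
A = (K − N₀)/N₀ = 18.953. Set K/(1 + A·e^(−rt)) = K/2 → A·e^(−rt) = 1.
e^(−0.25t) = 1/18.953 = 0.0527607, so t = ln(18.953)/0.25 = 2.942/0.25 = 11.768.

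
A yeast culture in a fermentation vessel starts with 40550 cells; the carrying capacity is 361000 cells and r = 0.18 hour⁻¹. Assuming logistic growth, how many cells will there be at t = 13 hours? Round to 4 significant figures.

205000 cells

A = (K − N₀)/N₀ = (361000 − 40550)/40550 = 7.9026.
N(t) = K/(1 + A·e^(−rt)) = 361000/(1 + 7.9026×e^(−0.18×13)).
e^(−2.34) = 0.096328; denominator = 1 + 7.9026×0.096328 = 1.7612.
N = 361000/1.7612 = 204969.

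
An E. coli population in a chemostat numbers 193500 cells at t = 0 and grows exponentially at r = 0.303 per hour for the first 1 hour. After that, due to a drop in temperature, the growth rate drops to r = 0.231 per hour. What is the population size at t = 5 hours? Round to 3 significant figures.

660000 cells

Phase 1: N(1) = 193500·e^(0.303×1) = 193500·e^0.303 = 261982.
Phase 2 runs for 5 − 1 = 4 hours at r = 0.231.
N(5) = 261982·e^(0.231×4) = 261982·e^0.924 = 660025.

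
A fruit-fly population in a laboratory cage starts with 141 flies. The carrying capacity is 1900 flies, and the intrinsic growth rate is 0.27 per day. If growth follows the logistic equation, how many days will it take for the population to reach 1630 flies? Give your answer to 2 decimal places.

A = (K − N₀)/N₀ = (1900 − 141)/141 = 12.475.
Solve 1900/(1 + 12.475·e^(−0.27t)) = 1630: 1 + 12.475·e^(−0.27t) = 1.1656, so e^(−0.27t) = 0.0132779.
−0.27·t = ln(0.0132779) = -4.3217, so t = 4.3217/0.27 = 16.006.

16.01 days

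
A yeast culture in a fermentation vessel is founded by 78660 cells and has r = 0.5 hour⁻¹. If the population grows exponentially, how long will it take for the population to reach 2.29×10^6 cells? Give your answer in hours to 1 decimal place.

6.7 hours

Set N₀·e^(rt) = 2.29×10^6: e^(0.5·t) = 2.29×10^6/78660 = 29.113.
0.5·t = ln(29.113) = 3.3712, so t = 3.3712/0.5 = 6.7423.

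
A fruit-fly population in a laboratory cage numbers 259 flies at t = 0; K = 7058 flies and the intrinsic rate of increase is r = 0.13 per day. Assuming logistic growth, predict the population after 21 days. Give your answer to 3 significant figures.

2600 flies

A = (K − N₀)/N₀ = (7058 − 259)/259 = 26.251.
N(t) = K/(1 + A·e^(−rt)) = 7058/(1 + 26.251×e^(−0.13×21)).
e^(−2.73) = 0.065219; denominator = 1 + 26.251×0.065219 = 2.7121.
N = 7058/2.7121 = 2602.44.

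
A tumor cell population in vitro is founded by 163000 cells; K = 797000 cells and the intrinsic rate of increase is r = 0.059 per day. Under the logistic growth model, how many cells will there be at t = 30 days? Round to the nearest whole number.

A = (K − N₀)/N₀ = (797000 − 163000)/163000 = 3.8896.
N(t) = K/(1 + A·e^(−rt)) = 797000/(1 + 3.8896×e^(−0.059×30)).
e^(−1.77) = 0.17033; denominator = 1 + 3.8896×0.17033 = 1.6625.
N = 797000/1.6625 = 479392.

479392 cells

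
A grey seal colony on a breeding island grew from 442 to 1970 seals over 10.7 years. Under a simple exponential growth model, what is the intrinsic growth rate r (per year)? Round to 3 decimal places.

0.140 per year

From N(t) = N₀·e^(rt): e^(r·10.7) = 1970/442 = 4.457.
r·10.7 = ln(4.457) = 1.4945, so r = 1.4945/10.7 = 0.13967.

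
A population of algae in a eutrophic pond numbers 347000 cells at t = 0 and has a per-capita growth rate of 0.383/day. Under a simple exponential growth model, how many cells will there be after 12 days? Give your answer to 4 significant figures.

N(t) = N₀·e^(rt) = 347000 × e^(0.383×12) = 347000 × e^4.596.
e^4.596 ≈ 99.087, so N ≈ 347000 × 99.087 = 3.438325×10^7.

34380000 cells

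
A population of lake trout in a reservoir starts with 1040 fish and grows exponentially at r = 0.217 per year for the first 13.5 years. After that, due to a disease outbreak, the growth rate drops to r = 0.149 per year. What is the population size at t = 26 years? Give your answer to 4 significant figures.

Phase 1: N(13.5) = 1040·e^(0.217×13.5) = 1040·e^2.929 = 19467.
Phase 2 runs for 26 − 13.5 = 12.5 years at r = 0.149.
N(26) = 19467·e^(0.149×12.5) = 19467·e^1.862 = 125364.

125400 fish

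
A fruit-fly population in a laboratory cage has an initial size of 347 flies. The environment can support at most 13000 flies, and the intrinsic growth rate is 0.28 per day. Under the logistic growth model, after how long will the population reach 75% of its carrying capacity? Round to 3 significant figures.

16.8 days

A = (K − N₀)/N₀ = (13000 − 347)/347 = 36.464.
Solve 13000/(1 + 36.464·e^(−0.28t)) = 9750: 1 + 36.464·e^(−0.28t) = 1.3333, so e^(−0.28t) = 0.00914144.
−0.28·t = ln(0.00914144) = -4.6949, so t = 4.6949/0.28 = 16.768.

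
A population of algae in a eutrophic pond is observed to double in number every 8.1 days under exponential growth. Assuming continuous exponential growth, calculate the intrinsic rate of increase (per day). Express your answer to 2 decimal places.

0.09 per day

r = ln(2)/t_d = 0.6931/8.1 = 0.085574.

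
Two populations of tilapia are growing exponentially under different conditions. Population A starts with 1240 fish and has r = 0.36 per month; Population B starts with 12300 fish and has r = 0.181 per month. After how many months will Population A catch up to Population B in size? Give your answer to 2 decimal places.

12.82 months

Set 1240·e^(0.36t) = 12300·e^(0.181t).
e^((0.36 − 0.181)t) = 12300/1240 → e^(0.179·t) = 9.9194.
0.179·t = ln(9.9194) = 2.2945, so t = 2.2945/0.179 = 12.818.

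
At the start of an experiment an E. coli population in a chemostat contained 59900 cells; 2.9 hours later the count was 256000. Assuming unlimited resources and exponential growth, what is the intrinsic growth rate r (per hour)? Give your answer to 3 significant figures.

From N(t) = N₀·e^(rt): e^(r·2.9) = 256000/59900 = 4.2738.
r·2.9 = ln(4.2738) = 1.4525, so r = 1.4525/2.9 = 0.50086.

0.501 per hour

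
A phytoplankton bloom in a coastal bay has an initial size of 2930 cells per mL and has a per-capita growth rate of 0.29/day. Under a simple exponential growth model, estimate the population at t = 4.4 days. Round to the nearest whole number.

10496 cells per mL

N(t) = N₀·e^(rt) = 2930 × e^(0.29×4.4) = 2930 × e^1.276.
e^1.276 ≈ 3.5823, so N ≈ 2930 × 3.5823 = 10496.1.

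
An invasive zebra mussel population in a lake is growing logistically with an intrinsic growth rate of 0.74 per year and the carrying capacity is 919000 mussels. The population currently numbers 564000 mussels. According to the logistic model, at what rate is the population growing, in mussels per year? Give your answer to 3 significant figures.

161000 mussels per year

dN/dt = rN(1 − N/K) = 0.74 × 564000 × (1 − 564000/919000).
1 − 564000/919000 = 0.38629; dN/dt = 0.74 × 564000 × 0.38629 = 1.61222×10^5.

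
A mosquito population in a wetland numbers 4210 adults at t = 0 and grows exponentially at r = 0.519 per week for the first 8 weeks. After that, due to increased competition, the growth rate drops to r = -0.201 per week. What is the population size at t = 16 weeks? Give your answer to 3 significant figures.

53600 adults

Phase 1: N(8) = 4210·e^(0.519×8) = 4210·e^4.152 = 267592.
Phase 2 runs for 16 − 8 = 8 weeks at r = -0.201.
N(16) = 267592·e^(-0.201×8) = 267592·e^-1.608 = 53595.4.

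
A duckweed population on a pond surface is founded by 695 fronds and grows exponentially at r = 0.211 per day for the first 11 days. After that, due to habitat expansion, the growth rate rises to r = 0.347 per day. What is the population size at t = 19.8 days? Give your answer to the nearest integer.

150018 fronds

Phase 1: N(11) = 695·e^(0.211×11) = 695·e^2.321 = 7079.17.
Phase 2 runs for 19.8 − 11 = 8.8 days at r = 0.347.
N(19.8) = 7079.17·e^(0.347×8.8) = 7079.17·e^3.054 = 150018.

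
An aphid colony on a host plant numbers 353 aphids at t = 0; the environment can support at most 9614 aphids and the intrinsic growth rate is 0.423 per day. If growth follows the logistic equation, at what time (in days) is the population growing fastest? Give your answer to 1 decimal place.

Logistic growth is fastest at N = K/2 = 4807.
A = (K − N₀)/N₀ = 26.235. Set K/(1 + A·e^(−rt)) = K/2 → A·e^(−rt) = 1.
e^(−0.423t) = 1/26.235 = 0.0381168, so t = ln(26.235)/0.423 = 3.2671/0.423 = 7.7236.

7.7 days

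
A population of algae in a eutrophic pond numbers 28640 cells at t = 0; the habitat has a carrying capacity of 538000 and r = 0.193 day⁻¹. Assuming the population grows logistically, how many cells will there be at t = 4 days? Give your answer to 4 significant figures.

A = (K − N₀)/N₀ = (538000 − 28640)/28640 = 17.785.
N(t) = K/(1 + A·e^(−rt)) = 538000/(1 + 17.785×e^(−0.193×4)).
e^(−0.772) = 0.46209; denominator = 1 + 17.785×0.46209 = 9.2182.
N = 538000/9.2182 = 58362.8.

58360 cells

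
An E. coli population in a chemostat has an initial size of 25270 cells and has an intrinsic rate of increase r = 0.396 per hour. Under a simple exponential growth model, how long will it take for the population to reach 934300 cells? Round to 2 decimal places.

Set N₀·e^(rt) = 934300: e^(0.396·t) = 934300/25270 = 36.973.
0.396·t = ln(36.973) = 3.6102, so t = 3.6102/0.396 = 9.1166.

9.12 hours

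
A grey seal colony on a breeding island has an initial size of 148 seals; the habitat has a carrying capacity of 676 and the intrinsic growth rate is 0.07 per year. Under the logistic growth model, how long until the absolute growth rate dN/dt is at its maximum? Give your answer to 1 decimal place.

Logistic growth is fastest at N = K/2 = 338.
A = (K − N₀)/N₀ = 3.5676. Set K/(1 + A·e^(−rt)) = K/2 → A·e^(−rt) = 1.
e^(−0.07t) = 1/3.5676 = 0.280303, so t = ln(3.5676)/0.07 = 1.2719/0.07 = 18.17.

18.2 years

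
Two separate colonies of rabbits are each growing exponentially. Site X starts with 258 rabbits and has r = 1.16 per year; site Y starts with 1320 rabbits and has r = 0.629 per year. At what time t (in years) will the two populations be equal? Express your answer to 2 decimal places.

Set 258·e^(1.16t) = 1320·e^(0.629t).
e^((1.16 − 0.629)t) = 1320/258 → e^(0.531·t) = 5.1163.
0.531·t = ln(5.1163) = 1.6324, so t = 1.6324/0.531 = 3.0743.

3.07 years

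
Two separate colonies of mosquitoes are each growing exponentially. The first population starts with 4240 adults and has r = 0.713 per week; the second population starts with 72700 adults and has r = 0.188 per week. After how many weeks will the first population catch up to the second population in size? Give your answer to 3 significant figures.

Set 4240·e^(0.713t) = 72700·e^(0.188t).
e^((0.713 − 0.188)t) = 72700/4240 → e^(0.525·t) = 17.146.
0.525·t = ln(17.146) = 2.8418, so t = 2.8418/0.525 = 5.4129.

5.41 weeks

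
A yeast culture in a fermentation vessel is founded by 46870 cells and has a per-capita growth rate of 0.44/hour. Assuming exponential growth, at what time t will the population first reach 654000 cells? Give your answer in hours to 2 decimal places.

Set N₀·e^(rt) = 654000: e^(0.44·t) = 654000/46870 = 13.953.
0.44·t = ln(13.953) = 2.6357, so t = 2.6357/0.44 = 5.9903.

5.99 hours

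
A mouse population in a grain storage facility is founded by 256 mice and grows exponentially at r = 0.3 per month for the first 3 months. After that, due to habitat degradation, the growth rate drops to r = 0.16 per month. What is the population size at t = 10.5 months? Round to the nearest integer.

2091 mice

Phase 1: N(3) = 256·e^(0.3×3) = 256·e^0.9 = 629.658.
Phase 2 runs for 10.5 − 3 = 7.5 months at r = 0.16.
N(10.5) = 629.658·e^(0.16×7.5) = 629.658·e^1.2 = 2090.54.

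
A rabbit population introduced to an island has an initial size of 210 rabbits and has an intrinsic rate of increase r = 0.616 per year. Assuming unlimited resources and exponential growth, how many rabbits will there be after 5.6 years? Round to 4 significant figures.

N(t) = N₀·e^(rt) = 210 × e^(0.616×5.6) = 210 × e^3.45.
e^3.45 ≈ 31.488, so N ≈ 210 × 31.488 = 6612.44.

6612 rabbits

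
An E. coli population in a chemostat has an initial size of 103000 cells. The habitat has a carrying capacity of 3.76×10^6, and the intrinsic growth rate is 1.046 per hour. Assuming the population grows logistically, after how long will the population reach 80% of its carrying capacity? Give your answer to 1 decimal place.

A = (K − N₀)/N₀ = (3.76×10^6 − 103000)/103000 = 35.505.
Solve 3.76×10^6/(1 + 35.505·e^(−1.046t)) = 3.008×10^6: 1 + 35.505·e^(−1.046t) = 1.25, so e^(−1.046t) = 0.00704129.
−1.046·t = ln(0.00704129) = -4.956, so t = 4.956/1.046 = 4.738.

4.7 hours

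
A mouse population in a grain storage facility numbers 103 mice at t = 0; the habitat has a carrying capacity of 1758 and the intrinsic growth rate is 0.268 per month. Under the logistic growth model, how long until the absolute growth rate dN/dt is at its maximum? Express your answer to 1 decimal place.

Logistic growth is fastest at N = K/2 = 879.
A = (K − N₀)/N₀ = 16.068. Set K/(1 + A·e^(−rt)) = K/2 → A·e^(−rt) = 1.
e^(−0.268t) = 1/16.068 = 0.0622356, so t = ln(16.068)/0.268 = 2.7768/0.268 = 10.361.

10.4 months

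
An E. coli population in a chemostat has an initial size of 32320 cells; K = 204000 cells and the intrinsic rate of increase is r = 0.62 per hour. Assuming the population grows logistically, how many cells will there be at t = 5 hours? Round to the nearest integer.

A = (K − N₀)/N₀ = (204000 − 32320)/32320 = 5.3119.
N(t) = K/(1 + A·e^(−rt)) = 204000/(1 + 5.3119×e^(−0.62×5)).
e^(−3.1) = 0.045049; denominator = 1 + 5.3119×0.045049 = 1.2393.
N = 204000/1.2393 = 164610.

164610 cells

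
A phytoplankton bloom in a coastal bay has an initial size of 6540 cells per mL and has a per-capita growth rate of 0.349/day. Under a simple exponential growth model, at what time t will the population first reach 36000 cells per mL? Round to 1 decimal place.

Set N₀·e^(rt) = 36000: e^(0.349·t) = 36000/6540 = 5.5046.
0.349·t = ln(5.5046) = 1.7056, so t = 1.7056/0.349 = 4.8871.

4.9 days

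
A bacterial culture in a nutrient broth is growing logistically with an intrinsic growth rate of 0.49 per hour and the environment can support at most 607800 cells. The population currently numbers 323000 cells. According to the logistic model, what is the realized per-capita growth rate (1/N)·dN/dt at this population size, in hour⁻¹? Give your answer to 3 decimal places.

0.230 per hour

(1/N)·dN/dt = r(1 − N/K) = 0.49 × (1 − 323000/607800).
= 0.49 × 0.46858 = 0.2296.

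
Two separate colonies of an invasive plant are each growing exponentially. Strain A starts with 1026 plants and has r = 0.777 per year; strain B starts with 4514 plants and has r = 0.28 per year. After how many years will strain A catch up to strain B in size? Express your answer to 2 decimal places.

Set 1026·e^(0.777t) = 4514·e^(0.28t).
e^((0.777 − 0.28)t) = 4514/1026 → e^(0.497·t) = 4.3996.
0.497·t = ln(4.3996) = 1.4815, so t = 1.4815/0.497 = 2.9809.

2.98 years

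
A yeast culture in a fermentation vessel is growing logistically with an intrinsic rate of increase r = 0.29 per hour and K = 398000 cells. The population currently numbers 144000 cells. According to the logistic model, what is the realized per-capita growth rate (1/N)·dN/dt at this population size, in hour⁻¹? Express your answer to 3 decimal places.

0.185 per hour

(1/N)·dN/dt = r(1 − N/K) = 0.29 × (1 − 144000/398000).
= 0.29 × 0.63819 = 0.18508.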